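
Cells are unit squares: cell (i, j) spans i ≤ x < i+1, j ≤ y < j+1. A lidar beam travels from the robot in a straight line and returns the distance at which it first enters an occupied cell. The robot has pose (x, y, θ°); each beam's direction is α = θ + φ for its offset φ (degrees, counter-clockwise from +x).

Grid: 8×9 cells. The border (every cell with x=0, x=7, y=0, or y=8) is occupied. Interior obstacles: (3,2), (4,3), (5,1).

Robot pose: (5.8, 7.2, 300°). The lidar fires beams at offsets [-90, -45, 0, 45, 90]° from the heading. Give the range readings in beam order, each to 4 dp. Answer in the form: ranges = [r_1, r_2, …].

ranges = [5.5426, 3.3129, 2.4000, 1.2423, 1.3856]

beam 1: φ=-90°, α=210°
  direction (-0.8660, -0.5000); cell (5,7); t to first gridline: x 0.9238, y 0.4000 (then +1.1547 / +2.0000)
    (5,6) via y @ 0.4000
    (4,6) via x @ 0.9238
    (3,6) via x @ 2.0785
    (3,5) via y @ 2.4000
    (2,5) via x @ 3.2332
    (1,5) via x @ 4.3879
    (1,4) via y @ 4.4000
    (0,4) via x @ 5.5426  # hit
  → r_1 = 5.5426
beam 2: φ=-45°, α=255°
  direction (-0.2588, -0.9659); cell (5,7); t to first gridline: x 3.0910, y 0.2071 (then +3.8637 / +1.0353)
    (5,6) via y @ 0.2071
    (5,5) via y @ 1.2423
    (5,4) via y @ 2.2776
    (4,4) via x @ 3.0910
    (4,3) via y @ 3.3129  # hit
  → r_2 = 3.3129
beam 3: φ=0°, α=300°
  direction (0.5000, -0.8660); cell (5,7); t to first gridline: x 0.4000, y 0.2309 (then +2.0000 / +1.1547)
    (5,6) via y @ 0.2309
    (6,6) via x @ 0.4000
    (6,5) via y @ 1.3856
    (7,5) via x @ 2.4000  # hit
  → r_3 = 2.4000
beam 4: φ=45°, α=345°
  direction (0.9659, -0.2588); cell (5,7); t to first gridline: x 0.2071, y 0.7727 (then +1.0353 / +3.8637)
    (6,7) via x @ 0.2071
    (6,6) via y @ 0.7727
    (7,6) via x @ 1.2423  # hit
  → r_4 = 1.2423
beam 5: φ=90°, α=30°
  direction (0.8660, 0.5000); cell (5,7); t to first gridline: x 0.2309, y 1.6000 (then +1.1547 / +2.0000)
    (6,7) via x @ 0.2309
    (7,7) via x @ 1.3856  # hit
  → r_5 = 1.3856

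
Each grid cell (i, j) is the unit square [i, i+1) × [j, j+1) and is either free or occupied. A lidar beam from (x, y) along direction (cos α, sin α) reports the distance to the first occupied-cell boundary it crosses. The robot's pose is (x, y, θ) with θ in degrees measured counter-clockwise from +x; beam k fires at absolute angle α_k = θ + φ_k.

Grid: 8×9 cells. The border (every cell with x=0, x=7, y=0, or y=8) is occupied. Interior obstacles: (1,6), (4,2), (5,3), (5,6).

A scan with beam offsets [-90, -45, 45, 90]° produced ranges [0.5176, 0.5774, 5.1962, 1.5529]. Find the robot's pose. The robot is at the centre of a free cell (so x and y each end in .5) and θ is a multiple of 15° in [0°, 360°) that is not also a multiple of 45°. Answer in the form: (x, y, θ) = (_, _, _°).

Candidates: 38 free-cell centres × 16 headings = 608 poses. Raycast each; keep the one whose scan matches to 4 dp.
  (2.5, 1.5, 120°): beam 1 = 1.7321 ≠ 0.5176 ✗
  (1.5, 1.5, 15°): beam 2 = 1.0000 ≠ 0.5774 ✗
  (5.5, 7.5, 330°): beam 1 = 0.5774 ≠ 0.5176 ✗
  (6.5, 3.5, 150°): beam 1 = 1.0000 ≠ 0.5176 ✗
  …
  (5.5, 5.5, 165°): r_1=0.5176, r_2=0.5774, r_3=5.1962, r_4=1.5529 — all match ✓
Unique over the lattice → pose = (5.5, 5.5, 165°).

(x, y, θ) = (5.5, 5.5, 165°)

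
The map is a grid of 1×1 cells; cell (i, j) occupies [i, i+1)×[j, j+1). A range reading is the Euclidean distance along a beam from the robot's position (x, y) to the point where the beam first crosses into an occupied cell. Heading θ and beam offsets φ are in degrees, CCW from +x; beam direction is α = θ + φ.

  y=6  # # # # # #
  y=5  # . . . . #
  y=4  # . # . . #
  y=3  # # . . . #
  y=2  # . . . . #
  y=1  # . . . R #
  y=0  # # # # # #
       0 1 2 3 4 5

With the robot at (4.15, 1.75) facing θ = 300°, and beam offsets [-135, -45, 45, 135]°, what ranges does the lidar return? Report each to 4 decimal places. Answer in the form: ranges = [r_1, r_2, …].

beam 1: φ=-135°, α=165°
  direction (-0.9659, 0.2588); cell (4,1); t to first gridline: x 0.1553, y 0.9659 (then +1.0353 / +3.8637)
    (3,1) via x @ 0.1553
    (3,2) via y @ 0.9659
    (2,2) via x @ 1.1906
    (1,2) via x @ 2.2258
    (0,2) via x @ 3.2611  # hit
  → r_1 = 3.2611
beam 2: φ=-45°, α=255°
  direction (-0.2588, -0.9659); cell (4,1); t to first gridline: x 0.5796, y 0.7765 (then +3.8637 / +1.0353)
    (3,1) via x @ 0.5796
    (3,0) via y @ 0.7765  # hit
  → r_2 = 0.7765
beam 3: φ=45°, α=345°
  direction (0.9659, -0.2588); cell (4,1); t to first gridline: x 0.8800, y 2.8978 (then +1.0353 / +3.8637)
    (5,1) via x @ 0.8800  # hit
  → r_3 = 0.8800
beam 4: φ=135°, α=75°
  direction (0.2588, 0.9659); cell (4,1); t to first gridline: x 3.2841, y 0.2588 (then +3.8637 / +1.0353)
    (4,2) via y @ 0.2588
    (4,3) via y @ 1.2941
    (4,4) via y @ 2.3294
    (5,4) via x @ 3.2841  # hit
  → r_4 = 3.2841

ranges = [3.2611, 0.7765, 0.8800, 3.2841]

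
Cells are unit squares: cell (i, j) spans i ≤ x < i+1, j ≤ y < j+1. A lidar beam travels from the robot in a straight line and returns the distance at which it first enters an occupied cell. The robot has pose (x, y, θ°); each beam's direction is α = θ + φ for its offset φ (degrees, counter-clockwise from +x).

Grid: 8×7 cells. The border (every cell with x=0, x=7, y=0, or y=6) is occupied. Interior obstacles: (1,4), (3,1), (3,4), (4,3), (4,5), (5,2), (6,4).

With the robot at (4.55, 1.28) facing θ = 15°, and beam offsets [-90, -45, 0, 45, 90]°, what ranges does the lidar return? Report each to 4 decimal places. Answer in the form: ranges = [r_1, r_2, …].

beam 1: φ=-90°, α=285°
  dir = (cos 285°, sin 285°) = (0.2588, -0.9659); from cell (4,1)
  next x-line at t=1.7387, next y-line at t=0.2899; Δt_x=3.8637, Δt_y=1.0353
    y: enter (4,0) at t=0.2899 ← occupied
  → r_1 = 0.2899
beam 2: φ=-45°, α=330°
  dir = (cos 330°, sin 330°) = (0.8660, -0.5000); from cell (4,1)
  next x-line at t=0.5196, next y-line at t=0.5600; Δt_x=1.1547, Δt_y=2.0000
    x: enter (5,1) at t=0.5196
    y: enter (5,0) at t=0.5600 ← occupied
  → r_2 = 0.5600
beam 3: φ=0°, α=15°
  dir = (cos 15°, sin 15°) = (0.9659, 0.2588); from cell (4,1)
  next x-line at t=0.4659, next y-line at t=2.7819; Δt_x=1.0353, Δt_y=3.8637
    x: enter (5,1) at t=0.4659
    x: enter (6,1) at t=1.5012
    x: enter (7,1) at t=2.5364 ← occupied
  → r_3 = 2.5364
beam 4: φ=45°, α=60°
  dir = (cos 60°, sin 60°) = (0.5000, 0.8660); from cell (4,1)
  next x-line at t=0.9000, next y-line at t=0.8314; Δt_x=2.0000, Δt_y=1.1547
    y: enter (4,2) at t=0.8314
    x: enter (5,2) at t=0.9000 ← occupied
  → r_4 = 0.9000
beam 5: φ=90°, α=105°
  dir = (cos 105°, sin 105°) = (-0.2588, 0.9659); from cell (4,1)
  next x-line at t=2.1250, next y-line at t=0.7454; Δt_x=3.8637, Δt_y=1.0353
    y: enter (4,2) at t=0.7454
    y: enter (4,3) at t=1.7807 ← occupied
  → r_5 = 1.7807

ranges = [0.2899, 0.5600, 2.5364, 0.9000, 1.7807]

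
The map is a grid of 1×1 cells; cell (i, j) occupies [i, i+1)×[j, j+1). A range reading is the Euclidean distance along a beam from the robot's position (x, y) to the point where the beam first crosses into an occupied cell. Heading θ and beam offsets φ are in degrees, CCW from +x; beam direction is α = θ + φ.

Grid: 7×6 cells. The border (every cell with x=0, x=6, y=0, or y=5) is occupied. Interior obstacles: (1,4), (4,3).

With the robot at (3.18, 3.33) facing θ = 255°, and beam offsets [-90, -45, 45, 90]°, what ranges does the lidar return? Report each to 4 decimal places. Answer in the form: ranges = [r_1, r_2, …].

beam 1: φ=-90°, α=165°
  d=(-0.9659,0.2588)  start (3,3)  tX=0.1863 tY=2.5887  stride 1/|dx|=1.0353 1/|dy|=3.8637
    cross x-line → (2,3), t=0.1863
    cross x-line → (1,3), t=1.2216
    cross x-line → (0,3), t=2.2569 (wall)
  → r_1 = 2.2569
beam 2: φ=-45°, α=210°
  d=(-0.8660,-0.5000)  start (3,3)  tX=0.2078 tY=0.6600  stride 1/|dx|=1.1547 1/|dy|=2.0000
    cross x-line → (2,3), t=0.2078
    cross y-line → (2,2), t=0.6600
    cross x-line → (1,2), t=1.3625
    cross x-line → (0,2), t=2.5172 (wall)
  → r_2 = 2.5172
beam 3: φ=45°, α=300°
  d=(0.5000,-0.8660)  start (3,3)  tX=1.6400 tY=0.3811  stride 1/|dx|=2.0000 1/|dy|=1.1547
    cross y-line → (3,2), t=0.3811
    cross y-line → (3,1), t=1.5358
    cross x-line → (4,1), t=1.6400
    cross y-line → (4,0), t=2.6905 (wall)
  → r_3 = 2.6905
beam 4: φ=90°, α=345°
  d=(0.9659,-0.2588)  start (3,3)  tX=0.8489 tY=1.2750  stride 1/|dx|=1.0353 1/|dy|=3.8637
    cross x-line → (4,3), t=0.8489 (wall)
  → r_4 = 0.8489

ranges = [2.2569, 2.5172, 2.6905, 0.8489]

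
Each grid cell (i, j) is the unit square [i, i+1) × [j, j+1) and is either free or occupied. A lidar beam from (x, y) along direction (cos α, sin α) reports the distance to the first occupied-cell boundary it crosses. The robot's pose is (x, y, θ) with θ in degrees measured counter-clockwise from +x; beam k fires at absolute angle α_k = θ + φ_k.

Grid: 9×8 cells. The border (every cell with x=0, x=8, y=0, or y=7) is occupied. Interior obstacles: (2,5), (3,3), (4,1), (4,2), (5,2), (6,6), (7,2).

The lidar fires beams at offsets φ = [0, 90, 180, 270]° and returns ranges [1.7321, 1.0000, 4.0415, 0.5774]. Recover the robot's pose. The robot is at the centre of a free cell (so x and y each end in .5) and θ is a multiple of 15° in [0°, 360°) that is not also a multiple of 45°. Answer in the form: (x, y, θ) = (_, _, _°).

(x, y, θ) = (2.5, 4.5, 210°)

Enumerate (i+0.5, j+0.5, θ) over the 35 free cells and 16 admissible headings. For each, cast all 4 beams and compare to the given ranges.
  (6.5, 1.5, 15°): beam 1 = 1.5529 ≠ 1.7321 ✗
  (3.5, 5.5, 300°): beam 1 = 2.8868 ≠ 1.7321 ✗
  (3.5, 1.5, 255°): beam 1 = 0.5176 ≠ 1.7321 ✗
  …
  (2.5, 4.5, 210°): r_1=1.7321, r_2=1.0000, r_3=4.0415, r_4=0.5774 — all match ✓
Unique over the lattice → pose = (2.5, 4.5, 210°).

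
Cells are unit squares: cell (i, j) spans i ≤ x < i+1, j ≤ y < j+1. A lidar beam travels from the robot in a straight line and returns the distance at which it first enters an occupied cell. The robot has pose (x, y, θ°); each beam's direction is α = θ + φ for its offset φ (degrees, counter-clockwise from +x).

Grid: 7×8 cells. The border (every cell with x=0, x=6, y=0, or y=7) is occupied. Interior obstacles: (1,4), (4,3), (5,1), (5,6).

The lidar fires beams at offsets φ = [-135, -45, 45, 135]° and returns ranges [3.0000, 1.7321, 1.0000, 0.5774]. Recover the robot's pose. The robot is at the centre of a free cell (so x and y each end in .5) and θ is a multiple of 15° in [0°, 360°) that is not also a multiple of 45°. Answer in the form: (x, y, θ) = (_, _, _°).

Candidates: 26 free-cell centres × 16 headings = 416 poses. Raycast each; keep the one whose scan matches to 4 dp.
  (3.5, 1.5, 60°): beam 1 = 0.5176 ≠ 3.0000 ✗
  (4.5, 2.5, 60°): beam 1 = 1.5529 ≠ 3.0000 ✗
  (4.5, 5.5, 300°): beam 1 = 3.6235 ≠ 3.0000 ✗
  (3.5, 1.5, 255°): beam 2 = 1.0000 ≠ 1.7321 ✗
  …
  (4.5, 2.5, 285°): r_1=3.0000, r_2=1.7321, r_3=1.0000, r_4=0.5774 — all match ✓
Unique over the lattice → pose = (4.5, 2.5, 285°).

(x, y, θ) = (4.5, 2.5, 285°)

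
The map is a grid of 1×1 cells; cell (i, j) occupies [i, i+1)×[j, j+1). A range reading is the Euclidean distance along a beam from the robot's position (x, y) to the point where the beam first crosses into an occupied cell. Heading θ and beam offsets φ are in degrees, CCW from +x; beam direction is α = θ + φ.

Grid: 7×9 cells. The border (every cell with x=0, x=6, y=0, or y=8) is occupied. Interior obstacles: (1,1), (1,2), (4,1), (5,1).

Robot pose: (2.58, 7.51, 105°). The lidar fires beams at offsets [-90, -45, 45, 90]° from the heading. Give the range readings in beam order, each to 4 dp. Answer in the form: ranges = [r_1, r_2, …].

beam 1: φ=-90°, α=15°
  cosα=0.9659 sinα=0.2588 | (2,7) | tMaxX 0.4348 tMaxY 1.8932 | tΔX 1.0353 tΔY 3.8637
    t=0.4348 [x] (3,7)
    t=1.4701 [x] (4,7)
    t=1.8932 [y] (4,8) — stop
  → r_1 = 1.8932
beam 2: φ=-45°, α=60°
  cosα=0.5000 sinα=0.8660 | (2,7) | tMaxX 0.8400 tMaxY 0.5658 | tΔX 2.0000 tΔY 1.1547
    t=0.5658 [y] (2,8) — stop
  → r_2 = 0.5658
beam 3: φ=45°, α=150°
  cosα=-0.8660 sinα=0.5000 | (2,7) | tMaxX 0.6697 tMaxY 0.9800 | tΔX 1.1547 tΔY 2.0000
    t=0.6697 [x] (1,7)
    t=0.9800 [y] (1,8) — stop
  → r_3 = 0.9800
beam 4: φ=90°, α=195°
  cosα=-0.9659 sinα=-0.2588 | (2,7) | tMaxX 0.6005 tMaxY 1.9705 | tΔX 1.0353 tΔY 3.8637
    t=0.6005 [x] (1,7)
    t=1.6357 [x] (0,7) — stop
  → r_4 = 1.6357

ranges = [1.8932, 0.5658, 0.9800, 1.6357]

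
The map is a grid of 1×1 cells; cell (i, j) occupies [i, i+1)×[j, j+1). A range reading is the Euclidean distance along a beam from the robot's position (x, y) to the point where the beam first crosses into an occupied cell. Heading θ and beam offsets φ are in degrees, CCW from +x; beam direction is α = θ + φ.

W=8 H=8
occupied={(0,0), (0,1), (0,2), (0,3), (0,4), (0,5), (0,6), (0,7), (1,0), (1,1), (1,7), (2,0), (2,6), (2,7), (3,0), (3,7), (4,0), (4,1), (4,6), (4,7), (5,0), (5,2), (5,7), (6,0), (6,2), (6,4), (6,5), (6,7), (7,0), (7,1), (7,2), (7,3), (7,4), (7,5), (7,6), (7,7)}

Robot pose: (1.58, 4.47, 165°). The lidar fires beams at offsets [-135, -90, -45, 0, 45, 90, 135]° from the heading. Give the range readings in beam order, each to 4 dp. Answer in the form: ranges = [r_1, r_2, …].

ranges = [3.0600, 1.6228, 1.1600, 0.6005, 0.6697, 2.2409, 4.0068]

beam 1: φ=-135°, α=30°
  d=(0.8660,0.5000)  start (1,4)  tX=0.4850 tY=1.0600  stride 1/|dx|=1.1547 1/|dy|=2.0000
    cross x-line → (2,4), t=0.4850
    cross y-line → (2,5), t=1.0600
    cross x-line → (3,5), t=1.6397
    cross x-line → (4,5), t=2.7944
    cross y-line → (4,6), t=3.0600 (wall)
  → r_1 = 3.0600
beam 2: φ=-90°, α=75°
  d=(0.2588,0.9659)  start (1,4)  tX=1.6228 tY=0.5487  stride 1/|dx|=3.8637 1/|dy|=1.0353
    cross y-line → (1,5), t=0.5487
    cross y-line → (1,6), t=1.5840
    cross x-line → (2,6), t=1.6228 (wall)
  → r_2 = 1.6228
beam 3: φ=-45°, α=120°
  d=(-0.5000,0.8660)  start (1,4)  tX=1.1600 tY=0.6120  stride 1/|dx|=2.0000 1/|dy|=1.1547
    cross y-line → (1,5), t=0.6120
    cross x-line → (0,5), t=1.1600 (wall)
  → r_3 = 1.1600
beam 4: φ=0°, α=165°
  d=(-0.9659,0.2588)  start (1,4)  tX=0.6005 tY=2.0478  stride 1/|dx|=1.0353 1/|dy|=3.8637
    cross x-line → (0,4), t=0.6005 (wall)
  → r_4 = 0.6005
beam 5: φ=45°, α=210°
  d=(-0.8660,-0.5000)  start (1,4)  tX=0.6697 tY=0.9400  stride 1/|dx|=1.1547 1/|dy|=2.0000
    cross x-line → (0,4), t=0.6697 (wall)
  → r_5 = 0.6697
beam 6: φ=90°, α=255°
  d=(-0.2588,-0.9659)  start (1,4)  tX=2.2409 tY=0.4866  stride 1/|dx|=3.8637 1/|dy|=1.0353
    cross y-line → (1,3), t=0.4866
    cross y-line → (1,2), t=1.5219
    cross x-line → (0,2), t=2.2409 (wall)
  → r_6 = 2.2409
beam 7: φ=135°, α=300°
  d=(0.5000,-0.8660)  start (1,4)  tX=0.8400 tY=0.5427  stride 1/|dx|=2.0000 1/|dy|=1.1547
    cross y-line → (1,3), t=0.5427
    cross x-line → (2,3), t=0.8400
    cross y-line → (2,2), t=1.6974
    cross x-line → (3,2), t=2.8400
    cross y-line → (3,1), t=2.8521
    cross y-line → (3,0), t=4.0068 (wall)
  → r_7 = 4.0068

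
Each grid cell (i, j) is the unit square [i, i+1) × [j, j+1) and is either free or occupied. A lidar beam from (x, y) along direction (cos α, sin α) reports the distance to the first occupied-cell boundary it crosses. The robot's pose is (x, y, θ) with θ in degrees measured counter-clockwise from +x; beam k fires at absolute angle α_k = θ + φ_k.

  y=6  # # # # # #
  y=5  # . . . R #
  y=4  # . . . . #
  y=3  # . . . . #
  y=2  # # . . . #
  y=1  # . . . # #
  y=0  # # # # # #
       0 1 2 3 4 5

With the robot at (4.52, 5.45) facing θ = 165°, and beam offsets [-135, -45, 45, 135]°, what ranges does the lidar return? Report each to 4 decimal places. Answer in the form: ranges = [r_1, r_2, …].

ranges = [0.5543, 0.6351, 4.0645, 0.9600]

beam 1: φ=-135°, α=30°
  d=(0.8660,0.5000)  start (4,5)  tX=0.5543 tY=1.1000  stride 1/|dx|=1.1547 1/|dy|=2.0000
    cross x-line → (5,5), t=0.5543 (wall)
  → r_1 = 0.5543
beam 2: φ=-45°, α=120°
  d=(-0.5000,0.8660)  start (4,5)  tX=1.0400 tY=0.6351  stride 1/|dx|=2.0000 1/|dy|=1.1547
    cross y-line → (4,6), t=0.6351 (wall)
  → r_2 = 0.6351
beam 3: φ=45°, α=210°
  d=(-0.8660,-0.5000)  start (4,5)  tX=0.6004 tY=0.9000  stride 1/|dx|=1.1547 1/|dy|=2.0000
    cross x-line → (3,5), t=0.6004
    cross y-line → (3,4), t=0.9000
    cross x-line → (2,4), t=1.7551
    cross y-line → (2,3), t=2.9000
    cross x-line → (1,3), t=2.9098
    cross x-line → (0,3), t=4.0645 (wall)
  → r_3 = 4.0645
beam 4: φ=135°, α=300°
  d=(0.5000,-0.8660)  start (4,5)  tX=0.9600 tY=0.5196  stride 1/|dx|=2.0000 1/|dy|=1.1547
    cross y-line → (4,4), t=0.5196
    cross x-line → (5,4), t=0.9600 (wall)
  → r_4 = 0.9600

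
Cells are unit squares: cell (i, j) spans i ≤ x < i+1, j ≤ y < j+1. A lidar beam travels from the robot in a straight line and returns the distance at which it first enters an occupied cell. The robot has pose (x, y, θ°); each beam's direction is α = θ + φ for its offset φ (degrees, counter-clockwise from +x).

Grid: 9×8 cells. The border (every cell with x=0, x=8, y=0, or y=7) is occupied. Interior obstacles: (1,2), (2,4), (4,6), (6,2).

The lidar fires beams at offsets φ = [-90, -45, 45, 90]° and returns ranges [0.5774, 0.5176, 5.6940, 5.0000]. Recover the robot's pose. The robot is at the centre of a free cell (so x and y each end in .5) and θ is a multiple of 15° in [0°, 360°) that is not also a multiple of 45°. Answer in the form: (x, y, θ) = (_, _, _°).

(x, y, θ) = (5.5, 6.5, 210°)

Enumerate (i+0.5, j+0.5, θ) over the 38 free cells and 16 admissible headings. For each, cast all 4 beams and compare to the given ranges.
  (7.5, 2.5, 240°): beam 3 = 1.5529 ≠ 5.6940 ✗
  (1.5, 4.5, 75°): beam 1 = 0.5176 ≠ 0.5774 ✗
  (3.5, 4.5, 15°): beam 1 = 3.6235 ≠ 0.5774 ✗
  (5.5, 2.5, 255°): beam 1 = 4.6587 ≠ 0.5774 ✗
  …
  (5.5, 6.5, 210°): r_1=0.5774, r_2=0.5176, r_3=5.6940, r_4=5.0000 — all match ✓
Only this pose fits every beam.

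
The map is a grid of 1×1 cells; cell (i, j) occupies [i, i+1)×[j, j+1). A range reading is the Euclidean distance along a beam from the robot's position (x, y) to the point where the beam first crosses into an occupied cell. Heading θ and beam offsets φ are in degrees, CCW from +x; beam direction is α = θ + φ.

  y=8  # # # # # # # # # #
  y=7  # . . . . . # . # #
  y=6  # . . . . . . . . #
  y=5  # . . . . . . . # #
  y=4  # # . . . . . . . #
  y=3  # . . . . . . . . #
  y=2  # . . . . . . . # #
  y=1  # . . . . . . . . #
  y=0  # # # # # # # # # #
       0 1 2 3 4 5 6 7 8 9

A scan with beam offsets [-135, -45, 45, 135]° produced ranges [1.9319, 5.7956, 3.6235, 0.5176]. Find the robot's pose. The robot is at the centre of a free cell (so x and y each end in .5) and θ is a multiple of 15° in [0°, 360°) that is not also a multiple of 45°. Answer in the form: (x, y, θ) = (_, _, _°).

The pose lattice has 51·16 = 816 candidates. Test each by forward raycasting.
  (6.5, 3.5, 30°): beam 1 = 2.5882 ≠ 1.9319 ✗
  (6.5, 6.5, 330°): beam 1 = 5.6940 ≠ 1.9319 ✗
  (2.5, 3.5, 165°): beam 1 = 7.0000 ≠ 1.9319 ✗
  (2.5, 5.5, 300°): beam 1 = 1.5529 ≠ 1.9319 ✗
  …
  (4.5, 1.5, 120°): r_1=1.9319, r_2=5.7956, r_3=3.6235, r_4=0.5176 — all match ✓
Only this pose fits every beam.

(x, y, θ) = (4.5, 1.5, 120°)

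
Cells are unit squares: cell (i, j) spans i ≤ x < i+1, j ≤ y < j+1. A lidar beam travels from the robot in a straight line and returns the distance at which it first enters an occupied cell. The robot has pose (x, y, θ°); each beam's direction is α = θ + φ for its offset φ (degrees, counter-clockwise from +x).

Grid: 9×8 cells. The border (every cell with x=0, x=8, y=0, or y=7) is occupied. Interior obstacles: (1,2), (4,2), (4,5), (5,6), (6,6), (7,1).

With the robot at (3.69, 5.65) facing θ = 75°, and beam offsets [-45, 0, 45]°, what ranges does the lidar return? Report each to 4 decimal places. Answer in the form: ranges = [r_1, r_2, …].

beam 1: φ=-45°, α=30°
  dir = (cos 30°, sin 30°) = (0.8660, 0.5000); from cell (3,5)
  next x-line at t=0.3580, next y-line at t=0.7000; Δt_x=1.1547, Δt_y=2.0000
    x: enter (4,5) at t=0.3580 ← occupied
  → r_1 = 0.3580
beam 2: φ=0°, α=75°
  dir = (cos 75°, sin 75°) = (0.2588, 0.9659); from cell (3,5)
  next x-line at t=1.1977, next y-line at t=0.3623; Δt_x=3.8637, Δt_y=1.0353
    y: enter (3,6) at t=0.3623
    x: enter (4,6) at t=1.1977
    y: enter (4,7) at t=1.3976 ← occupied
  → r_2 = 1.3976
beam 3: φ=45°, α=120°
  dir = (cos 120°, sin 120°) = (-0.5000, 0.8660); from cell (3,5)
  next x-line at t=1.3800, next y-line at t=0.4041; Δt_x=2.0000, Δt_y=1.1547
    y: enter (3,6) at t=0.4041
    x: enter (2,6) at t=1.3800
    y: enter (2,7) at t=1.5588 ← occupied
  → r_3 = 1.5588

ranges = [0.3580, 1.3976, 1.5588]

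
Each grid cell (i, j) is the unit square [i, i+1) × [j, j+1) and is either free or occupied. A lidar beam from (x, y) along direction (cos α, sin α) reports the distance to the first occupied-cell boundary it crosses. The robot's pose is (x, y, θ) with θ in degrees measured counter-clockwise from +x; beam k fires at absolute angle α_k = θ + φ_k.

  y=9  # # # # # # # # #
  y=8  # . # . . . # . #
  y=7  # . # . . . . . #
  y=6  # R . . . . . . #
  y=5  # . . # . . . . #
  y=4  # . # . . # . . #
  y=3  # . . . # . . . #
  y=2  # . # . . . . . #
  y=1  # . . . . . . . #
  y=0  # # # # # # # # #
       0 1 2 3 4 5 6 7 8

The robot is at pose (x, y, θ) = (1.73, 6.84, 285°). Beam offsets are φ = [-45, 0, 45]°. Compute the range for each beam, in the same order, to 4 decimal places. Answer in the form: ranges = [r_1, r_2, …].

ranges = [1.4600, 1.9049, 1.6800]

beam 1: φ=-45°, α=240°
  d=(-0.5000,-0.8660)  start (1,6)  tX=1.4600 tY=0.9699  stride 1/|dx|=2.0000 1/|dy|=1.1547
    cross y-line → (1,5), t=0.9699
    cross x-line → (0,5), t=1.4600 (wall)
  → r_1 = 1.4600
beam 2: φ=0°, α=285°
  d=(0.2588,-0.9659)  start (1,6)  tX=1.0432 tY=0.8696  stride 1/|dx|=3.8637 1/|dy|=1.0353
    cross y-line → (1,5), t=0.8696
    cross x-line → (2,5), t=1.0432
    cross y-line → (2,4), t=1.9049 (wall)
  → r_2 = 1.9049
beam 3: φ=45°, α=330°
  d=(0.8660,-0.5000)  start (1,6)  tX=0.3118 tY=1.6800  stride 1/|dx|=1.1547 1/|dy|=2.0000
    cross x-line → (2,6), t=0.3118
    cross x-line → (3,6), t=1.4665
    cross y-line → (3,5), t=1.6800 (wall)
  → r_3 = 1.6800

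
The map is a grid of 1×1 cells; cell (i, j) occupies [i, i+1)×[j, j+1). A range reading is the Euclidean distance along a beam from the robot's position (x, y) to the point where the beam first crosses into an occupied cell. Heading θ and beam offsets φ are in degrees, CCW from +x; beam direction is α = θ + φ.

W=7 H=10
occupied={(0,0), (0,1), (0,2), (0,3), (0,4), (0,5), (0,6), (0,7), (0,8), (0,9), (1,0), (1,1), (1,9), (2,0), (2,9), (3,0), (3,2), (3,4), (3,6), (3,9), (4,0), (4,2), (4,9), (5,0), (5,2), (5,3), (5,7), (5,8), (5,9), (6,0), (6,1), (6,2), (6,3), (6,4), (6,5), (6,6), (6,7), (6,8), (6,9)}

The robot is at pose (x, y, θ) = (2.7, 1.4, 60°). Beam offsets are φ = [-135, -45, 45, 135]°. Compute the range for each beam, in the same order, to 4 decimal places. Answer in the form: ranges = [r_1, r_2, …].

beam 1: φ=-135°, α=285°
  direction (0.2588, -0.9659); cell (2,1); t to first gridline: x 1.1591, y 0.4141 (then +3.8637 / +1.0353)
    (2,0) via y @ 0.4141  # hit
  → r_1 = 0.4141
beam 2: φ=-45°, α=15°
  direction (0.9659, 0.2588); cell (2,1); t to first gridline: x 0.3106, y 2.3182 (then +1.0353 / +3.8637)
    (3,1) via x @ 0.3106
    (4,1) via x @ 1.3459
    (4,2) via y @ 2.3182  # hit
  → r_2 = 2.3182
beam 3: φ=45°, α=105°
  direction (-0.2588, 0.9659); cell (2,1); t to first gridline: x 2.7046, y 0.6212 (then +3.8637 / +1.0353)
    (2,2) via y @ 0.6212
    (2,3) via y @ 1.6564
    (2,4) via y @ 2.6917
    (1,4) via x @ 2.7046
    (1,5) via y @ 3.7270
    (1,6) via y @ 4.7623
    (1,7) via y @ 5.7975
    (0,7) via x @ 6.5683  # hit
  → r_3 = 6.5683
beam 4: φ=135°, α=195°
  direction (-0.9659, -0.2588); cell (2,1); t to first gridline: x 0.7247, y 1.5455 (then +1.0353 / +3.8637)
    (1,1) via x @ 0.7247  # hit
  → r_4 = 0.7247

ranges = [0.4141, 2.3182, 6.5683, 0.7247]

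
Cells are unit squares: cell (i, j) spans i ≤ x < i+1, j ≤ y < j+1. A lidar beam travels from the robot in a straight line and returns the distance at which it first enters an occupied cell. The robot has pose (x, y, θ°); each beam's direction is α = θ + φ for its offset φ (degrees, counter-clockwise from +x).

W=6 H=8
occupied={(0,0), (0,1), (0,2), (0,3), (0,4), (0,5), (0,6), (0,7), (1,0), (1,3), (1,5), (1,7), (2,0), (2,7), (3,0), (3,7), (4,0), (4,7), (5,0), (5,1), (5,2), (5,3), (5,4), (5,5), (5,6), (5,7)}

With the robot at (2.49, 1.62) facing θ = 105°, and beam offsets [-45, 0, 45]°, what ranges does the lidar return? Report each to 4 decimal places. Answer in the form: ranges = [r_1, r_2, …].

ranges = [5.0200, 1.8932, 1.7205]

beam 1: φ=-45°, α=60°
  direction (0.5000, 0.8660); cell (2,1); t to first gridline: x 1.0200, y 0.4388 (then +2.0000 / +1.1547)
    (2,2) via y @ 0.4388
    (3,2) via x @ 1.0200
    (3,3) via y @ 1.5935
    (3,4) via y @ 2.7482
    (4,4) via x @ 3.0200
    (4,5) via y @ 3.9029
    (5,5) via x @ 5.0200  # hit
  → r_1 = 5.0200
beam 2: φ=0°, α=105°
  direction (-0.2588, 0.9659); cell (2,1); t to first gridline: x 1.8932, y 0.3934 (then +3.8637 / +1.0353)
    (2,2) via y @ 0.3934
    (2,3) via y @ 1.4287
    (1,3) via x @ 1.8932  # hit
  → r_2 = 1.8932
beam 3: φ=45°, α=150°
  direction (-0.8660, 0.5000); cell (2,1); t to first gridline: x 0.5658, y 0.7600 (then +1.1547 / +2.0000)
    (1,1) via x @ 0.5658
    (1,2) via y @ 0.7600
    (0,2) via x @ 1.7205  # hit
  → r_3 = 1.7205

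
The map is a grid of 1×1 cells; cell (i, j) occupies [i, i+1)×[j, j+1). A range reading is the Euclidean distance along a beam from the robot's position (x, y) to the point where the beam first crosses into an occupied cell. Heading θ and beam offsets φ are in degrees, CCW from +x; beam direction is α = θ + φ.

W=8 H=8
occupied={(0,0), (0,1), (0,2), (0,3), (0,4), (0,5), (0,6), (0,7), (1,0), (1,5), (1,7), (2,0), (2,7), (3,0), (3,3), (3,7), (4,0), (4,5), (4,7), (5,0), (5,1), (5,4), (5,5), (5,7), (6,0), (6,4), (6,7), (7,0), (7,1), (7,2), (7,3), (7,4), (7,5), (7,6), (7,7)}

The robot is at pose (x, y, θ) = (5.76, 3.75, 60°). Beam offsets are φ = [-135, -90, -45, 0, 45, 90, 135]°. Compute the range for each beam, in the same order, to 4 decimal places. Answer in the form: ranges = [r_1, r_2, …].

beam 1: φ=-135°, α=285°
  cosα=0.2588 sinα=-0.9659 | (5,3) | tMaxX 0.9273 tMaxY 0.7765 | tΔX 3.8637 tΔY 1.0353
    t=0.7765 [y] (5,2)
    t=0.9273 [x] (6,2)
    t=1.8117 [y] (6,1)
    t=2.8470 [y] (6,0) — stop
  → r_1 = 2.8470
beam 2: φ=-90°, α=330°
  cosα=0.8660 sinα=-0.5000 | (5,3) | tMaxX 0.2771 tMaxY 1.5000 | tΔX 1.1547 tΔY 2.0000
    t=0.2771 [x] (6,3)
    t=1.4318 [x] (7,3) — stop
  → r_2 = 1.4318
beam 3: φ=-45°, α=15°
  cosα=0.9659 sinα=0.2588 | (5,3) | tMaxX 0.2485 tMaxY 0.9659 | tΔX 1.0353 tΔY 3.8637
    t=0.2485 [x] (6,3)
    t=0.9659 [y] (6,4) — stop
  → r_3 = 0.9659
beam 4: φ=0°, α=60°
  cosα=0.5000 sinα=0.8660 | (5,3) | tMaxX 0.4800 tMaxY 0.2887 | tΔX 2.0000 tΔY 1.1547
    t=0.2887 [y] (5,4) — stop
  → r_4 = 0.2887
beam 5: φ=45°, α=105°
  cosα=-0.2588 sinα=0.9659 | (5,3) | tMaxX 2.9364 tMaxY 0.2588 | tΔX 3.8637 tΔY 1.0353
    t=0.2588 [y] (5,4) — stop
  → r_5 = 0.2588
beam 6: φ=90°, α=150°
  cosα=-0.8660 sinα=0.5000 | (5,3) | tMaxX 0.8776 tMaxY 0.5000 | tΔX 1.1547 tΔY 2.0000
    t=0.5000 [y] (5,4) — stop
  → r_6 = 0.5000
beam 7: φ=135°, α=195°
  cosα=-0.9659 sinα=-0.2588 | (5,3) | tMaxX 0.7868 tMaxY 2.8978 | tΔX 1.0353 tΔY 3.8637
    t=0.7868 [x] (4,3)
    t=1.8221 [x] (3,3) — stop
  → r_7 = 1.8221

ranges = [2.8470, 1.4318, 0.9659, 0.2887, 0.2588, 0.5000, 1.8221]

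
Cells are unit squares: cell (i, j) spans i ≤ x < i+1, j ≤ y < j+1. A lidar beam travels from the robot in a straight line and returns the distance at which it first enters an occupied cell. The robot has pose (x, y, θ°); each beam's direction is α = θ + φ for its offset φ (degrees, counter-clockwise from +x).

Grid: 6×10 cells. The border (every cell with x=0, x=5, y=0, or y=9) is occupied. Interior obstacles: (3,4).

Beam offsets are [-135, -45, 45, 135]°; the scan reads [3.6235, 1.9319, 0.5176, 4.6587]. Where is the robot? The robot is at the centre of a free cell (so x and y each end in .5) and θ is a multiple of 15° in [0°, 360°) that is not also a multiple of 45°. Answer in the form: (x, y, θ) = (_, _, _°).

(x, y, θ) = (1.5, 5.5, 150°)

Candidates: 31 free-cell centres × 16 headings = 496 poses. Raycast each; keep the one whose scan matches to 4 dp.
  (4.5, 7.5, 30°): beam 1 = 2.5882 ≠ 3.6235 ✗
  (2.5, 1.5, 60°): beam 1 = 0.5176 ≠ 3.6235 ✗
  (2.5, 7.5, 210°): beam 1 = 1.5529 ≠ 3.6235 ✗
  (4.5, 2.5, 345°): beam 1 = 3.0000 ≠ 3.6235 ✗
  …
  (1.5, 5.5, 150°): r_1=3.6235, r_2=1.9319, r_3=0.5176, r_4=4.6587 — all match ✓
No second candidate reproduces the full scan.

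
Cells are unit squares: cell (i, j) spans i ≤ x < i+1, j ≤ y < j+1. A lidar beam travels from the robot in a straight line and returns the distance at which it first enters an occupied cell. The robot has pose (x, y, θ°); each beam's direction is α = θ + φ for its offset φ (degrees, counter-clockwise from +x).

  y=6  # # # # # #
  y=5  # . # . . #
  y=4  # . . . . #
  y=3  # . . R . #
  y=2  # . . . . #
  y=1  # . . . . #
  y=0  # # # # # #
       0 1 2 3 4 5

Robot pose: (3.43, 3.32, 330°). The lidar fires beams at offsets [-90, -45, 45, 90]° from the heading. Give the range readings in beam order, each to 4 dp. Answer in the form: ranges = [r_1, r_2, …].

ranges = [2.6789, 2.4018, 1.6254, 3.0946]

beam 1: φ=-90°, α=240°
  dir = (cos 240°, sin 240°) = (-0.5000, -0.8660); from cell (3,3)
  next x-line at t=0.8600, next y-line at t=0.3695; Δt_x=2.0000, Δt_y=1.1547
    y: enter (3,2) at t=0.3695
    x: enter (2,2) at t=0.8600
    y: enter (2,1) at t=1.5242
    y: enter (2,0) at t=2.6789 ← occupied
  → r_1 = 2.6789
beam 2: φ=-45°, α=285°
  dir = (cos 285°, sin 285°) = (0.2588, -0.9659); from cell (3,3)
  next x-line at t=2.2023, next y-line at t=0.3313; Δt_x=3.8637, Δt_y=1.0353
    y: enter (3,2) at t=0.3313
    y: enter (3,1) at t=1.3666
    x: enter (4,1) at t=2.2023
    y: enter (4,0) at t=2.4018 ← occupied
  → r_2 = 2.4018
beam 3: φ=45°, α=15°
  dir = (cos 15°, sin 15°) = (0.9659, 0.2588); from cell (3,3)
  next x-line at t=0.5901, next y-line at t=2.6273; Δt_x=1.0353, Δt_y=3.8637
    x: enter (4,3) at t=0.5901
    x: enter (5,3) at t=1.6254 ← occupied
  → r_3 = 1.6254
beam 4: φ=90°, α=60°
  dir = (cos 60°, sin 60°) = (0.5000, 0.8660); from cell (3,3)
  next x-line at t=1.1400, next y-line at t=0.7852; Δt_x=2.0000, Δt_y=1.1547
    y: enter (3,4) at t=0.7852
    x: enter (4,4) at t=1.1400
    y: enter (4,5) at t=1.9399
    y: enter (4,6) at t=3.0946 ← occupied
  → r_4 = 3.0946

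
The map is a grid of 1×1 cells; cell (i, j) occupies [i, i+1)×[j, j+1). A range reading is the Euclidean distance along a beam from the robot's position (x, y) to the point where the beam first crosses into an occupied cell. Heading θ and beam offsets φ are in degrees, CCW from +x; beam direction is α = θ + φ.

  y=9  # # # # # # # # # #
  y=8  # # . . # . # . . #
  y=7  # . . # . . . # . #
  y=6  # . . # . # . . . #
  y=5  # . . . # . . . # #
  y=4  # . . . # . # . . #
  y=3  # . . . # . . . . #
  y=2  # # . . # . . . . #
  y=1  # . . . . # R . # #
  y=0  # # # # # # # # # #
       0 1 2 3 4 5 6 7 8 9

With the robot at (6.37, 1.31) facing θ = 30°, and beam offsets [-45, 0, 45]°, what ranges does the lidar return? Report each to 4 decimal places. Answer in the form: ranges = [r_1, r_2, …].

ranges = [1.1977, 3.0369, 5.8907]

beam 1: φ=-45°, α=345°
  direction (0.9659, -0.2588); cell (6,1); t to first gridline: x 0.6522, y 1.1977 (then +1.0353 / +3.8637)
    (7,1) via x @ 0.6522
    (7,0) via y @ 1.1977  # hit
  → r_1 = 1.1977
beam 2: φ=0°, α=30°
  direction (0.8660, 0.5000); cell (6,1); t to first gridline: x 0.7275, y 1.3800 (then +1.1547 / +2.0000)
    (7,1) via x @ 0.7275
    (7,2) via y @ 1.3800
    (8,2) via x @ 1.8822
    (9,2) via x @ 3.0369  # hit
  → r_2 = 3.0369
beam 3: φ=45°, α=75°
  direction (0.2588, 0.9659); cell (6,1); t to first gridline: x 2.4341, y 0.7143 (then +3.8637 / +1.0353)
    (6,2) via y @ 0.7143
    (6,3) via y @ 1.7496
    (7,3) via x @ 2.4341
    (7,4) via y @ 2.7849
    (7,5) via y @ 3.8202
    (7,6) via y @ 4.8554
    (7,7) via y @ 5.8907  # hit
  → r_3 = 5.8907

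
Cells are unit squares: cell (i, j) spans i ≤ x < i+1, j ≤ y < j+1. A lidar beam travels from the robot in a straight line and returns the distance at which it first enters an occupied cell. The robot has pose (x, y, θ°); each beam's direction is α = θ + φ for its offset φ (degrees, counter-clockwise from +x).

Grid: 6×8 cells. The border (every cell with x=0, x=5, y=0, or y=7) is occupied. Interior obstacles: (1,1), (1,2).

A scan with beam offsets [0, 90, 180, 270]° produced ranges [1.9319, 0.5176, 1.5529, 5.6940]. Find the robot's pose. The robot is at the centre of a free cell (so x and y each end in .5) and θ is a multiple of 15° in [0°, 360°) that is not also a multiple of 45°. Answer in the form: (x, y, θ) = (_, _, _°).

(x, y, θ) = (2.5, 6.5, 15°)

Enumerate (i+0.5, j+0.5, θ) over the 22 free cells and 16 admissible headings. For each, cast all 4 beams and compare to the given ranges.
  (2.5, 6.5, 60°): beam 1 = 0.5774 ≠ 1.9319 ✗
  (4.5, 2.5, 285°): beam 1 = 1.5529 ≠ 1.9319 ✗
  (1.5, 6.5, 75°): beam 1 = 0.5176 ≠ 1.9319 ✗
  (2.5, 6.5, 240°): beam 1 = 3.0000 ≠ 1.9319 ✗
  …
  (2.5, 6.5, 15°): r_1=1.9319, r_2=0.5176, r_3=1.5529, r_4=5.6940 — all match ✓
Unique over the lattice → pose = (2.5, 6.5, 15°).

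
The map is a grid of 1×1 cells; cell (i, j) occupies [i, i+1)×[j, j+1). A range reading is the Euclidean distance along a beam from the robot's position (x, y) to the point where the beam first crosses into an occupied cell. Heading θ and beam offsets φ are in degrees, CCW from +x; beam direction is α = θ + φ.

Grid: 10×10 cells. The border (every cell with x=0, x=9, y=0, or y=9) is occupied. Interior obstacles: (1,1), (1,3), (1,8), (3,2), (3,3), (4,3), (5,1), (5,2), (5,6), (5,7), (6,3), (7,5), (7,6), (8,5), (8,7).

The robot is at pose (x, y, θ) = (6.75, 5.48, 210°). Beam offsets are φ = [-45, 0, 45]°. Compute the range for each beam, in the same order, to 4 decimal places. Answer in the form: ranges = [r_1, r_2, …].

ranges = [5.9528, 2.9600, 1.5322]

beam 1: φ=-45°, α=165°
  direction (-0.9659, 0.2588); cell (6,5); t to first gridline: x 0.7765, y 2.0091 (then +1.0353 / +3.8637)
    (5,5) via x @ 0.7765
    (4,5) via x @ 1.8117
    (4,6) via y @ 2.0091
    (3,6) via x @ 2.8470
    (2,6) via x @ 3.8823
    (1,6) via x @ 4.9176
    (1,7) via y @ 5.8728
    (0,7) via x @ 5.9528  # hit
  → r_1 = 5.9528
beam 2: φ=0°, α=210°
  direction (-0.8660, -0.5000); cell (6,5); t to first gridline: x 0.8660, y 0.9600 (then +1.1547 / +2.0000)
    (5,5) via x @ 0.8660
    (5,4) via y @ 0.9600
    (4,4) via x @ 2.0207
    (4,3) via y @ 2.9600  # hit
  → r_2 = 2.9600
beam 3: φ=45°, α=255°
  direction (-0.2588, -0.9659); cell (6,5); t to first gridline: x 2.8978, y 0.4969 (then +3.8637 / +1.0353)
    (6,4) via y @ 0.4969
    (6,3) via y @ 1.5322  # hit
  → r_3 = 1.5322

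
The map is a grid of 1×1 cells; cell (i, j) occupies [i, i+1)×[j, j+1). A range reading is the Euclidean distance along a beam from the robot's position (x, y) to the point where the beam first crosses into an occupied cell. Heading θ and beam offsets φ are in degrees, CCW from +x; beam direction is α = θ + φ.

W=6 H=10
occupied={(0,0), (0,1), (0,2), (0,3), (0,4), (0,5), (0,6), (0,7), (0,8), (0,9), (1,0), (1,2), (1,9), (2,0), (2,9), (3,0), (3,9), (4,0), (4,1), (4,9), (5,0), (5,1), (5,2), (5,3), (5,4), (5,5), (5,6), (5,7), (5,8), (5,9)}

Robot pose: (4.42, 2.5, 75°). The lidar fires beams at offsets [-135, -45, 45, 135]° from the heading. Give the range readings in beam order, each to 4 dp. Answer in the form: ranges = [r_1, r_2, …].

beam 1: φ=-135°, α=300°
  cosα=0.5000 sinα=-0.8660 | (4,2) | tMaxX 1.1600 tMaxY 0.5774 | tΔX 2.0000 tΔY 1.1547
    t=0.5774 [y] (4,1) — stop
  → r_1 = 0.5774
beam 2: φ=-45°, α=30°
  cosα=0.8660 sinα=0.5000 | (4,2) | tMaxX 0.6697 tMaxY 1.0000 | tΔX 1.1547 tΔY 2.0000
    t=0.6697 [x] (5,2) — stop
  → r_2 = 0.6697
beam 3: φ=45°, α=120°
  cosα=-0.5000 sinα=0.8660 | (4,2) | tMaxX 0.8400 tMaxY 0.5774 | tΔX 2.0000 tΔY 1.1547
    t=0.5774 [y] (4,3)
    t=0.8400 [x] (3,3)
    t=1.7321 [y] (3,4)
    t=2.8400 [x] (2,4)
    t=2.8868 [y] (2,5)
    t=4.0415 [y] (2,6)
    t=4.8400 [x] (1,6)
    t=5.1962 [y] (1,7)
    t=6.3509 [y] (1,8)
    t=6.8400 [x] (0,8) — stop
  → r_3 = 6.8400
beam 4: φ=135°, α=210°
  cosα=-0.8660 sinα=-0.5000 | (4,2) | tMaxX 0.4850 tMaxY 1.0000 | tΔX 1.1547 tΔY 2.0000
    t=0.4850 [x] (3,2)
    t=1.0000 [y] (3,1)
    t=1.6397 [x] (2,1)
    t=2.7944 [x] (1,1)
    t=3.0000 [y] (1,0) — stop
  → r_4 = 3.0000

ranges = [0.5774, 0.6697, 6.8400, 3.0000]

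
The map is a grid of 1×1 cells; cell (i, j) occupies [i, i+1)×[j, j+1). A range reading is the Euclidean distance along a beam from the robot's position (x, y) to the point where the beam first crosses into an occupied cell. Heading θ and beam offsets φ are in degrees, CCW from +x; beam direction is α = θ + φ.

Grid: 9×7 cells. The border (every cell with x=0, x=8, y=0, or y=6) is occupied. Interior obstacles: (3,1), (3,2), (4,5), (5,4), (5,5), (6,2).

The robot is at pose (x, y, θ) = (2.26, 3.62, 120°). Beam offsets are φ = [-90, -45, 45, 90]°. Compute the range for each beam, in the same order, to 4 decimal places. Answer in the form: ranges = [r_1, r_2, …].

ranges = [2.7600, 2.4640, 1.3044, 1.4549]

beam 1: φ=-90°, α=30°
  d=(0.8660,0.5000)  start (2,3)  tX=0.8545 tY=0.7600  stride 1/|dx|=1.1547 1/|dy|=2.0000
    cross y-line → (2,4), t=0.7600
    cross x-line → (3,4), t=0.8545
    cross x-line → (4,4), t=2.0092
    cross y-line → (4,5), t=2.7600 (wall)
  → r_1 = 2.7600
beam 2: φ=-45°, α=75°
  d=(0.2588,0.9659)  start (2,3)  tX=2.8591 tY=0.3934  stride 1/|dx|=3.8637 1/|dy|=1.0353
    cross y-line → (2,4), t=0.3934
    cross y-line → (2,5), t=1.4287
    cross y-line → (2,6), t=2.4640 (wall)
  → r_2 = 2.4640
beam 3: φ=45°, α=165°
  d=(-0.9659,0.2588)  start (2,3)  tX=0.2692 tY=1.4682  stride 1/|dx|=1.0353 1/|dy|=3.8637
    cross x-line → (1,3), t=0.2692
    cross x-line → (0,3), t=1.3044 (wall)
  → r_3 = 1.3044
beam 4: φ=90°, α=210°
  d=(-0.8660,-0.5000)  start (2,3)  tX=0.3002 tY=1.2400  stride 1/|dx|=1.1547 1/|dy|=2.0000
    cross x-line → (1,3), t=0.3002
    cross y-line → (1,2), t=1.2400
    cross x-line → (0,2), t=1.4549 (wall)
  → r_4 = 1.4549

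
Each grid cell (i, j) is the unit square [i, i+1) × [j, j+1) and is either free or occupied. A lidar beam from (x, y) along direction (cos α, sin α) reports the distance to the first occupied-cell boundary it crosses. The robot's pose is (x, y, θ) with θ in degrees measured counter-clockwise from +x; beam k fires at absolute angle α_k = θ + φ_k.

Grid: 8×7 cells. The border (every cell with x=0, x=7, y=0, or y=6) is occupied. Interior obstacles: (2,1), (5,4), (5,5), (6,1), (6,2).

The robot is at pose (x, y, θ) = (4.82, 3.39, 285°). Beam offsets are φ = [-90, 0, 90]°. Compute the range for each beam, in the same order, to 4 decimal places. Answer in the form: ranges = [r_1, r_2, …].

ranges = [3.9548, 2.4743, 2.2569]

beam 1: φ=-90°, α=195°
  d=(-0.9659,-0.2588)  start (4,3)  tX=0.8489 tY=1.5068  stride 1/|dx|=1.0353 1/|dy|=3.8637
    cross x-line → (3,3), t=0.8489
    cross y-line → (3,2), t=1.5068
    cross x-line → (2,2), t=1.8842
    cross x-line → (1,2), t=2.9195
    cross x-line → (0,2), t=3.9548 (wall)
  → r_1 = 3.9548
beam 2: φ=0°, α=285°
  d=(0.2588,-0.9659)  start (4,3)  tX=0.6955 tY=0.4038  stride 1/|dx|=3.8637 1/|dy|=1.0353
    cross y-line → (4,2), t=0.4038
    cross x-line → (5,2), t=0.6955
    cross y-line → (5,1), t=1.4390
    cross y-line → (5,0), t=2.4743 (wall)
  → r_2 = 2.4743
beam 3: φ=90°, α=15°
  d=(0.9659,0.2588)  start (4,3)  tX=0.1863 tY=2.3569  stride 1/|dx|=1.0353 1/|dy|=3.8637
    cross x-line → (5,3), t=0.1863
    cross x-line → (6,3), t=1.2216
    cross x-line → (7,3), t=2.2569 (wall)
  → r_3 = 2.2569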